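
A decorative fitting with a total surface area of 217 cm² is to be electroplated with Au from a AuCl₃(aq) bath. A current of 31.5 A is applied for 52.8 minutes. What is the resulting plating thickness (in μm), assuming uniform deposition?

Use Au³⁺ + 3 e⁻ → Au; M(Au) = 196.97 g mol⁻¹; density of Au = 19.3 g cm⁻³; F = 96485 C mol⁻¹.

Q = I·t = 31.50 × 3168.0 = 99790 C; n(e⁻) = 1.034 mol.
n(Au) = n(e⁻)/3 = 0.3448 mol, so m = 0.3448 × 196.97 = 67.91 g.
Volume = m/ρ = 67.91 / 19.3 = 3.518 cm³.
Thickness = V/A = 3.518 / 217 = 0.0162 cm = 162 μm.

162 μm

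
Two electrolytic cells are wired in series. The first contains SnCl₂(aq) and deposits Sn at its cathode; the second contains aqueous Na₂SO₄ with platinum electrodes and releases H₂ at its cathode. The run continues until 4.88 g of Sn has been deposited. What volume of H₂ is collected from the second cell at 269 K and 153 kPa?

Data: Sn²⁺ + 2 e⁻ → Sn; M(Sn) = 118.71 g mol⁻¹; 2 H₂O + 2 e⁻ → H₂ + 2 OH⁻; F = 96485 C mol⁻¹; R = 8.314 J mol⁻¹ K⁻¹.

0.601 L

n(Sn) = 4.88 / 118.71 = 0.04111 mol, so n(e⁻) = 2 × 0.04111 = 0.08222 mol.
The cells are in series, so the same 0.08222 mol of electrons passes through the second cell.
2 H₂O + 2 e⁻ → H₂ + 2 OH⁻ — 2 mol e⁻ per mol H₂, so n(H₂) = 0.08222/2 = 0.04111 mol.
V = nRT/P = (0.04111 × 8.314 × 269) / (153 × 10³) = 6.01 × 10⁻⁴ m³ = 0.601 L.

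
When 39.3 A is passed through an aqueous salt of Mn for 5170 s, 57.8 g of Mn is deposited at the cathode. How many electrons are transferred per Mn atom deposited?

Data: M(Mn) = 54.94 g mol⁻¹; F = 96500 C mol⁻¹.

Q = I·t = 39.30 A × 5170.0 s = 203200 C, so n(e⁻) = 203200/96500 = 2.106 mol.
n(Mn) deposited = 57.8 / 54.94 = 1.052 mol.
Electrons per atom = n(e⁻)/n(Mn) = 2.106 / 1.052 = 2.00 ≈ 2, so the ion is Mn²⁺.

2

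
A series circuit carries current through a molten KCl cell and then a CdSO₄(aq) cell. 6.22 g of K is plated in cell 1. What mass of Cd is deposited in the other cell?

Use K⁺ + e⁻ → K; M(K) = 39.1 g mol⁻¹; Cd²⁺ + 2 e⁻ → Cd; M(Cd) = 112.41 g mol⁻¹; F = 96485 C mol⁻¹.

n(K) = 6.22 / 39.1 = 0.1591 mol.
Since K⁺ + e⁻ → K, n(e⁻) passed = 1 × 0.1591 = 0.1591 mol.
Cells in series carry the same charge, so the same 0.1591 mol of electrons passes through cell 2.
Cd²⁺ + 2 e⁻ → Cd, so n(Cd) = 0.1591 / 2 = 0.07954 mol.
m(Cd) = 0.07954 × 112.41 = 8.94 g.

8.94 g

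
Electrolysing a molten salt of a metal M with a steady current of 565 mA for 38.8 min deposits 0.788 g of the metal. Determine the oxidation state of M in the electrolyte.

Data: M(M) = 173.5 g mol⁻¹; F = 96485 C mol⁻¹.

+3

Q = I·t = 0.5650 A × 2328.0 s = 1315 C, so n(e⁻) = 1315/96485 = 0.01363 mol.
n(M) deposited = 0.788 / 173.5 = 0.004542 mol.
Electrons per atom = n(e⁻)/n(M) = 0.01363 / 0.004542 = 3.00 ≈ 3, so the ion is M³⁺.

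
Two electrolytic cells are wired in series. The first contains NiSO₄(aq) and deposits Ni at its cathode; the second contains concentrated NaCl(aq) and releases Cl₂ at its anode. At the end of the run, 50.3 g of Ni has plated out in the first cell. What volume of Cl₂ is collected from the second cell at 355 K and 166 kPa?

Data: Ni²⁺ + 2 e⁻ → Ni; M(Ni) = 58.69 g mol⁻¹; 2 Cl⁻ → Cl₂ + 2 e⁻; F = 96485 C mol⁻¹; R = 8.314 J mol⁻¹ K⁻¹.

15.2 L

n(Ni) = 50.3 / 58.69 = 0.8570 mol, so n(e⁻) = 2 × 0.8570 = 1.714 mol.
The cells are in series, so the same 1.714 mol of electrons passes through the second cell.
2 Cl⁻ → Cl₂ + 2 e⁻ — 2 mol e⁻ per mol Cl₂, so n(Cl₂) = 1.714/2 = 0.8570 mol.
V = nRT/P = (0.8570 × 8.314 × 355) / (166 × 10³) = 0.0152 m³ = 15.2 L.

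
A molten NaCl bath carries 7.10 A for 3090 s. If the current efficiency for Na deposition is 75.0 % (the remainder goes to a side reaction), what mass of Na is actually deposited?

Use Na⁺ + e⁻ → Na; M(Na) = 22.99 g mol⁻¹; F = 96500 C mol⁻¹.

3.92 g

Q = I·t = 7.100 × 3090.0 = 21940 C.
n(e⁻) = 21940/96500 = 0.2273 mol; theoretically n(Na) = 0.2273/1 = 0.2273 mol, m_theo = 5.227 g.
At 75.0 % efficiency, m_actual = 0.750 × 5.227 = 3.92 g.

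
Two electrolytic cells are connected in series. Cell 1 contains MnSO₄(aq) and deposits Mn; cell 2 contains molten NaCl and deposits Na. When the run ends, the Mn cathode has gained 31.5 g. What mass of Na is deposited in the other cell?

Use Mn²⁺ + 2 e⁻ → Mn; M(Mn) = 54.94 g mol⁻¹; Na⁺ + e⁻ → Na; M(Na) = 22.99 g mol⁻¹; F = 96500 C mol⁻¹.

n(Mn) = 31.5 / 54.94 = 0.5734 mol.
Since Mn²⁺ + 2 e⁻ → Mn, n(e⁻) passed = 2 × 0.5734 = 1.147 mol.
Cells in series carry the same charge, so the same 1.147 mol of electrons passes through cell 2.
Na⁺ + e⁻ → Na, so n(Na) = 1.147 / 1 = 1.147 mol.
m(Na) = 1.147 × 22.99 = 26.4 g.

26.4 g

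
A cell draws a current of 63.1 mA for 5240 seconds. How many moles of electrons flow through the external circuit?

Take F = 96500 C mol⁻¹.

Q = I·t = 0.06310 A × 5240.0 s = 330.6 C.
n(e⁻) = Q/F = 330.6 / 96500 = 0.00343 mol.

0.00343 mol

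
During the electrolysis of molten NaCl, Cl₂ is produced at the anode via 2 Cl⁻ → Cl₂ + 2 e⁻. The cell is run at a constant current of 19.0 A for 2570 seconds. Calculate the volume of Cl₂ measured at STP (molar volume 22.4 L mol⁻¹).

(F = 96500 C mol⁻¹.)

Q = I·t = 19.00 A × 2570.0 s = 48830 C.
n(e⁻) = Q/F = 48830 / 96500 = 0.5060 mol.
2 electrons are transferred per Cl₂ molecule, so n(Cl₂) = 0.5060 / 2 = 0.2530 mol.
V = n × V_m = 0.2530 × 22.4 = 5.67 L.

5.67 L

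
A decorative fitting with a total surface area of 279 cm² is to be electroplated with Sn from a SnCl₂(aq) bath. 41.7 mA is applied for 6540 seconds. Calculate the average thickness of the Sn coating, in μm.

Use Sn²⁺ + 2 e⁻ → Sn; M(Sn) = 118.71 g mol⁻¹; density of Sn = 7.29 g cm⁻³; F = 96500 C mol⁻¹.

0.825 μm

Q = I·t = 0.04170 × 6540.0 = 272.7 C; n(e⁻) = 0.002826 mol.
n(Sn) = n(e⁻)/2 = 0.001413 mol, so m = 0.001413 × 118.71 = 0.1677 g.
Volume = m/ρ = 0.1677 / 7.29 = 0.02301 cm³.
Thickness = V/A = 0.02301 / 279 = 8.25 × 10⁻⁵ cm = 0.825 μm.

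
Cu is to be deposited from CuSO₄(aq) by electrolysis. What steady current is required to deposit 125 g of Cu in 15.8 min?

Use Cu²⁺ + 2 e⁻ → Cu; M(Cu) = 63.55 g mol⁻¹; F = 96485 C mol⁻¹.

400 A

n(Cu) = 125 / 63.55 = 1.967 mol.
n(e⁻) = 2 × 1.967 = 3.934 mol.
Q = n(e⁻)·F = 3.934 × 96485 = 379600 C.
I = Q/t = 379600 / 948.00 s = 400 A.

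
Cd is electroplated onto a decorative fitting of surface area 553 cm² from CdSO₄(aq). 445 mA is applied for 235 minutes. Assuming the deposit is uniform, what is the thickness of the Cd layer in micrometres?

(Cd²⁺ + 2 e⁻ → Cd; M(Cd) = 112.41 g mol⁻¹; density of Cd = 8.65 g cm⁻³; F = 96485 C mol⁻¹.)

Q = I·t = 0.4450 × 14100 = 6274 C; n(e⁻) = 0.06503 mol.
n(Cd) = n(e⁻)/2 = 0.03252 mol, so m = 0.03252 × 112.41 = 3.655 g.
Volume = m/ρ = 3.655 / 8.65 = 0.4226 cm³.
Thickness = V/A = 0.4226 / 553 = 7.64 × 10⁻⁴ cm = 7.64 μm.

7.64 μm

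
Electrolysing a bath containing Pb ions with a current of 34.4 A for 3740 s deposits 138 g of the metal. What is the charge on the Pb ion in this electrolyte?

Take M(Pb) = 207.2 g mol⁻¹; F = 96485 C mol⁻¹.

+2

Q = I·t = 34.40 A × 3740.0 s = 128700 C, so n(e⁻) = 128700/96485 = 1.333 mol.
n(Pb) deposited = 138 / 207.2 = 0.6660 mol.
Electrons per atom = n(e⁻)/n(Pb) = 1.333 / 0.6660 = 2.00 ≈ 2, so the ion is Pb²⁺.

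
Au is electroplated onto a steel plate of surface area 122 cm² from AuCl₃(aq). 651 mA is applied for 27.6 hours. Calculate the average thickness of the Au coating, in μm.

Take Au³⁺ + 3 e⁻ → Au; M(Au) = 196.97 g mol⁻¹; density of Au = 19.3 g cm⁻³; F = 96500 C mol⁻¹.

Q = I·t = 0.6510 × 99360 = 64680 C; n(e⁻) = 0.6703 mol.
n(Au) = n(e⁻)/3 = 0.2234 mol, so m = 0.2234 × 196.97 = 44.01 g.
Volume = m/ρ = 44.01 / 19.3 = 2.280 cm³.
Thickness = V/A = 2.280 / 122 = 0.0187 cm = 187 μm.

187 μm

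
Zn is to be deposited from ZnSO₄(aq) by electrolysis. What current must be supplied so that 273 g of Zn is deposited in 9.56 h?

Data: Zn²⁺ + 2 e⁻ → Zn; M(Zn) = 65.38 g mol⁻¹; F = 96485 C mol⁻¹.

23.4 A

n(Zn) = 273 / 65.38 = 4.176 mol.
n(e⁻) = 2 × 4.176 = 8.351 mol.
Q = n(e⁻)·F = 8.351 × 96485 = 805800 C.
I = Q/t = 805800 / 34416 s = 23.4 A.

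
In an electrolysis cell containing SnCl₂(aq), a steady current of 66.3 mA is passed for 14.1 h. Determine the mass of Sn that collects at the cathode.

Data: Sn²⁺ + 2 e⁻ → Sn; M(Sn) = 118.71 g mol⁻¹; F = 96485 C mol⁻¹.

2.07 g

Q = I·t = 0.06630 A × 50760 s = 3365 C.
n(e⁻) = Q/F = 3365 / 96485 = 0.03488 mol.
Sn²⁺ + 2 e⁻ → Sn, so n(Sn) = n(e⁻)/2 = 0.01744 mol.
m = n·M = 0.01744 × 118.71 = 2.07 g.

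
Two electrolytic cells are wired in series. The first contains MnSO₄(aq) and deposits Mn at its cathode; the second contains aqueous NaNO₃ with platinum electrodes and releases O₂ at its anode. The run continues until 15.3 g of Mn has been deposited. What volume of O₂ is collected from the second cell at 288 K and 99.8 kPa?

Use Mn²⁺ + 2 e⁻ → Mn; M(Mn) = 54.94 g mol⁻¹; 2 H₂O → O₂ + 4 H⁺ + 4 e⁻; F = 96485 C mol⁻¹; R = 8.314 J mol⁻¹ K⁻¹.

n(Mn) = 15.3 / 54.94 = 0.2785 mol, so n(e⁻) = 2 × 0.2785 = 0.5570 mol.
The cells are in series, so the same 0.5570 mol of electrons passes through the second cell.
2 H₂O → O₂ + 4 H⁺ + 4 e⁻ — 4 mol e⁻ per mol O₂, so n(O₂) = 0.5570/4 = 0.1392 mol.
V = nRT/P = (0.1392 × 8.314 × 288) / (99.8 × 10³) = 0.00334 m³ = 3.34 L.

3.34 L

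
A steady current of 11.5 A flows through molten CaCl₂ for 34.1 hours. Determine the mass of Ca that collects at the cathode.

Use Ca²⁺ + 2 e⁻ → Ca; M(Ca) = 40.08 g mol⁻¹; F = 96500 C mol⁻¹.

Q = I·t = 11.50 A × 122760 s = 1412000 C.
n(e⁻) = Q/F = 1412000 / 96500 = 14.63 mol.
Ca²⁺ + 2 e⁻ → Ca, so n(Ca) = n(e⁻)/2 = 7.315 mol.
m = n·M = 7.315 × 40.08 = 293 g.

293 g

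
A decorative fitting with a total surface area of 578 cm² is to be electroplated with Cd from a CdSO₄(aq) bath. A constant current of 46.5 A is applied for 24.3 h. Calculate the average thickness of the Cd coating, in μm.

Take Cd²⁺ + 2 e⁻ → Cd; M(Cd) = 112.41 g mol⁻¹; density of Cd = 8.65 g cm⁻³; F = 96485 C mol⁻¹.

Q = I·t = 46.50 × 87480 = 4068000 C; n(e⁻) = 42.16 mol.
n(Cd) = n(e⁻)/2 = 21.08 mol, so m = 21.08 × 112.41 = 2370 g.
Volume = m/ρ = 2370 / 8.65 = 273.9 cm³.
Thickness = V/A = 273.9 / 578 = 0.474 cm = 4740 μm.

4740 μm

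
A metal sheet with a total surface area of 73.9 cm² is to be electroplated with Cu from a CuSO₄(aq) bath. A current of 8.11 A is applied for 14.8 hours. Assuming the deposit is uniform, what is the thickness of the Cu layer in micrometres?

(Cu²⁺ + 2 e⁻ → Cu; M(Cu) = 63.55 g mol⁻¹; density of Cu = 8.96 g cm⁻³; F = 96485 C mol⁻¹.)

Q = I·t = 8.110 × 53280 = 432100 C; n(e⁻) = 4.478 mol.
n(Cu) = n(e⁻)/2 = 2.239 mol, so m = 2.239 × 63.55 = 142.3 g.
Volume = m/ρ = 142.3 / 8.96 = 15.88 cm³.
Thickness = V/A = 15.88 / 73.9 = 0.215 cm = 2150 μm.

2150 μm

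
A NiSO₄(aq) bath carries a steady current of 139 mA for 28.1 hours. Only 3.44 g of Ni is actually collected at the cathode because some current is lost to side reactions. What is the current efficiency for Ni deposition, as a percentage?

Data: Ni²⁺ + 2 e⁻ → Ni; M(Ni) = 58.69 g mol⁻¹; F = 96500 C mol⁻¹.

Q = I·t = 0.1390 × 101160 = 14060 C; n(e⁻) = 14060/96500 = 0.1457 mol.
Theoretical n(Ni) = n(e⁻)/2 = 0.07286 mol, i.e. m_theo = 0.07286 × 58.69 = 4.276 g.
Efficiency = m_actual / m_theo = 3.44 / 4.276 = 80.5 %.

80.5 %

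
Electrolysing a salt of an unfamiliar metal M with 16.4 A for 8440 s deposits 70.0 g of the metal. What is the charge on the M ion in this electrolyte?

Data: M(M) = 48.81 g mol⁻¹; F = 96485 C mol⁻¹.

+1

Q = I·t = 16.40 A × 8440.0 s = 138400 C, so n(e⁻) = 138400/96485 = 1.435 mol.
n(M) deposited = 70.0 / 48.81 = 1.434 mol.
Electrons per atom = n(e⁻)/n(M) = 1.435 / 1.434 = 1.00 ≈ 1, so the ion is M⁺.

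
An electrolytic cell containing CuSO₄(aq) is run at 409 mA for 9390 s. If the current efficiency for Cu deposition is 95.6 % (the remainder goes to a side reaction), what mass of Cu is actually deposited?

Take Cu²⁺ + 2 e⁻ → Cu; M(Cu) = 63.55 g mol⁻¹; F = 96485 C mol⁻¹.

1.21 g

Q = I·t = 0.4090 × 9390.0 = 3841 C.
n(e⁻) = 3841/96485 = 0.03980 mol; theoretically n(Cu) = 0.03980/2 = 0.01990 mol, m_theo = 1.265 g.
At 95.6 % efficiency, m_actual = 0.956 × 1.265 = 1.21 g.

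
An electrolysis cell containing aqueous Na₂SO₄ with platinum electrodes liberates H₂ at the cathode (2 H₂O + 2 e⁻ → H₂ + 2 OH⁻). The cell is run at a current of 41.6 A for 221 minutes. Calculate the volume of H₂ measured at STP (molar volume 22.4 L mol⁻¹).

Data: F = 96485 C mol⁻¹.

64.0 L

Q = I·t = 41.60 A × 13260 s = 551600 C.
n(e⁻) = Q/F = 551600 / 96485 = 5.717 mol.
2 electrons are transferred per H₂ molecule, so n(H₂) = 5.717 / 2 = 2.859 mol.
V = n × V_m = 2.859 × 22.4 = 64.0 L.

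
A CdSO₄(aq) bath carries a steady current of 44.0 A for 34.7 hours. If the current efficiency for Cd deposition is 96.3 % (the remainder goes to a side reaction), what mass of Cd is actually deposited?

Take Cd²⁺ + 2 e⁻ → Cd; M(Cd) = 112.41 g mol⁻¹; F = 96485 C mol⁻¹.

3080 g

Q = I·t = 44.00 × 124920 = 5496000 C.
n(e⁻) = 5496000/96485 = 56.97 mol; theoretically n(Cd) = 56.97/2 = 28.48 mol, m_theo = 3202 g.
At 96.3 % efficiency, m_actual = 0.963 × 3202 = 3080 g.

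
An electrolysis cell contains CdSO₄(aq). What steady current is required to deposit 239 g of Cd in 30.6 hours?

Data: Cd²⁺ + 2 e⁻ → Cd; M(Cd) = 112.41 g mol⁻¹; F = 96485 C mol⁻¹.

3.72 A

n(Cd) = 239 / 112.41 = 2.126 mol.
n(e⁻) = 2 × 2.126 = 4.252 mol.
Q = n(e⁻)·F = 4.252 × 96485 = 410300 C.
I = Q/t = 410300 / 110160 s = 3.72 A.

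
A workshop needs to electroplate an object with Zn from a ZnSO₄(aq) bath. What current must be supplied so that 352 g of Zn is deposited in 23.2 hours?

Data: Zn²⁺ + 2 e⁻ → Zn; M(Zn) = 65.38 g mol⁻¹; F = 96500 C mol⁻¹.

n(Zn) = 352 / 65.38 = 5.384 mol.
n(e⁻) = 2 × 5.384 = 10.77 mol.
Q = n(e⁻)·F = 10.77 × 96500 = 1039000 C.
I = Q/t = 1039000 / 83520 s = 12.4 A.

12.4 A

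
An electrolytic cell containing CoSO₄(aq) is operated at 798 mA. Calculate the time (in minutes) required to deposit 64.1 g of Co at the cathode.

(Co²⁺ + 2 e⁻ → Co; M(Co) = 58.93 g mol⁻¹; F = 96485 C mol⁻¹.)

n(Co) = m/M = 64.1 / 58.93 = 1.088 mol.
Each Co atom requires 2 electrons, so n(e⁻) = 2 × 1.088 = 2.175 mol.
Q = n(e⁻)·F = 2.175 × 96485 = 209900 C.
t = Q/I = 209900 / 0.7980 A = 263000 s = 4380 min.

4380 min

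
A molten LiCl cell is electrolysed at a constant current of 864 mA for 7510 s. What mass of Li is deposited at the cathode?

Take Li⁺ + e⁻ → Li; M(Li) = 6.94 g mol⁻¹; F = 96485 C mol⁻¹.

0.467 g

Q = I·t = 0.8640 A × 7510.0 s = 6489 C.
n(e⁻) = Q/F = 6489 / 96485 = 0.06725 mol.
Li⁺ + e⁻ → Li, so n(Li) = n(e⁻)/1 = 0.06725 mol.
m = n·M = 0.06725 × 6.94 = 0.467 g.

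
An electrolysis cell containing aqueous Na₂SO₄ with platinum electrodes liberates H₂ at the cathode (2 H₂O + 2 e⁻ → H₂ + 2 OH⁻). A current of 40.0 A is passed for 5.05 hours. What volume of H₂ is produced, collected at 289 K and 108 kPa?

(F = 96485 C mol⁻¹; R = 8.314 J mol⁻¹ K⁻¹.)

83.8 L

Q = I·t = 40.00 A × 18180 s = 727200 C.
n(e⁻) = Q/F = 727200 / 96485 = 7.537 mol.
2 electrons are transferred per H₂ molecule, so n(H₂) = 7.537 / 2 = 3.768 mol.
V = nRT/P = (3.768 × 8.314 × 289) / (108 × 10³ Pa) = 0.0838 m³ = 83.8 L.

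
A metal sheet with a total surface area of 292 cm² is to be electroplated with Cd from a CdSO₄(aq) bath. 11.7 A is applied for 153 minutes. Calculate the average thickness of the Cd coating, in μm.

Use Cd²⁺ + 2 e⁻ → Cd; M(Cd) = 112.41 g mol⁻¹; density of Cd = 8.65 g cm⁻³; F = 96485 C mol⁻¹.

248 μm

Q = I·t = 11.70 × 9180.0 = 107400 C; n(e⁻) = 1.113 mol.
n(Cd) = n(e⁻)/2 = 0.5566 mol, so m = 0.5566 × 112.41 = 62.57 g.
Volume = m/ρ = 62.57 / 8.65 = 7.233 cm³.
Thickness = V/A = 7.233 / 292 = 0.0248 cm = 248 μm.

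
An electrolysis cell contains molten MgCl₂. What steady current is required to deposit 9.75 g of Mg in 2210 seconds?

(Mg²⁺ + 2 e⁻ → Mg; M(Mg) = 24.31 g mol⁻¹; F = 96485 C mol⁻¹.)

35.0 A

n(Mg) = 9.75 / 24.31 = 0.4011 mol.
n(e⁻) = 2 × 0.4011 = 0.8021 mol.
Q = n(e⁻)·F = 0.8021 × 96485 = 77390 C.
I = Q/t = 77390 / 2210.0 s = 35.0 A.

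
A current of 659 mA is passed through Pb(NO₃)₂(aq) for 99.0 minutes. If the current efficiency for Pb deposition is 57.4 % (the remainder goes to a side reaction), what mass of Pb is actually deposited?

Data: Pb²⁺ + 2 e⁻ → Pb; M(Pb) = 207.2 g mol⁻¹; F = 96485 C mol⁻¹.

2.41 g

Q = I·t = 0.6590 × 5940.0 = 3914 C.
n(e⁻) = 3914/96485 = 0.04057 mol; theoretically n(Pb) = 0.04057/2 = 0.02029 mol, m_theo = 4.203 g.
At 57.4 % efficiency, m_actual = 0.574 × 4.203 = 2.41 g.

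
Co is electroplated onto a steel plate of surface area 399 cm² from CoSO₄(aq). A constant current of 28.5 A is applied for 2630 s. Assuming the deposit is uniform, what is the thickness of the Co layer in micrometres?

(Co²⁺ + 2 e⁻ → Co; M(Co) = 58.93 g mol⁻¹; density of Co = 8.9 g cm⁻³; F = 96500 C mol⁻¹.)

Q = I·t = 28.50 × 2630.0 = 74960 C; n(e⁻) = 0.7767 mol.
n(Co) = n(e⁻)/2 = 0.3884 mol, so m = 0.3884 × 58.93 = 22.89 g.
Volume = m/ρ = 22.89 / 8.9 = 2.572 cm³.
Thickness = V/A = 2.572 / 399 = 0.00644 cm = 64.4 μm.

64.4 μm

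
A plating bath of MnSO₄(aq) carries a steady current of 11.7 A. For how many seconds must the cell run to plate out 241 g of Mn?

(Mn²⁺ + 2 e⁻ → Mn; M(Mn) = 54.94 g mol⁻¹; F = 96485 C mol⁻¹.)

72300 s

n(Mn) = m/M = 241 / 54.94 = 4.387 mol.
Each Mn atom requires 2 electrons, so n(e⁻) = 2 × 4.387 = 8.773 mol.
Q = n(e⁻)·F = 8.773 × 96485 = 846500 C.
t = Q/I = 846500 / 11.70 A = 72350 s.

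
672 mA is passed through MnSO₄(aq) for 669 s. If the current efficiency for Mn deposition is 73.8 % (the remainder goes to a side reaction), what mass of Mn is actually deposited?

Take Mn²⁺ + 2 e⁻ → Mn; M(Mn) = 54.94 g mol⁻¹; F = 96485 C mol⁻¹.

0.0945 g

Q = I·t = 0.6720 × 669.00 = 449.6 C.
n(e⁻) = 449.6/96485 = 0.004659 mol; theoretically n(Mn) = 0.004659/2 = 0.002330 mol, m_theo = 0.1280 g.
At 73.8 % efficiency, m_actual = 0.738 × 0.1280 = 0.0945 g.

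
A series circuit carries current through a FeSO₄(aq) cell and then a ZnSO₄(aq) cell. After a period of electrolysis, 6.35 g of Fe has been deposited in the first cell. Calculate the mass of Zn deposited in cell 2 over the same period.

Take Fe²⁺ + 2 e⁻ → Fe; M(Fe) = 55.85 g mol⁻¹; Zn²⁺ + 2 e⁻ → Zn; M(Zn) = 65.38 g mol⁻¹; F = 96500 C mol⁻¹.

7.43 g

n(Fe) = 6.35 / 55.85 = 0.1137 mol.
Since Fe²⁺ + 2 e⁻ → Fe, n(e⁻) passed = 2 × 0.1137 = 0.2274 mol.
Cells in series carry the same charge, so the same 0.2274 mol of electrons passes through cell 2.
Zn²⁺ + 2 e⁻ → Zn, so n(Zn) = 0.2274 / 2 = 0.1137 mol.
m(Zn) = 0.1137 × 65.38 = 7.43 g.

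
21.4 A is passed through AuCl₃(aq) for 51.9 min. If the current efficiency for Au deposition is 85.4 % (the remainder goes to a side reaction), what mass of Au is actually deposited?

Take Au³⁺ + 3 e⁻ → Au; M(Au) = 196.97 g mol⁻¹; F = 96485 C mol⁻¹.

38.7 g

Q = I·t = 21.40 × 3114.0 = 66640 C.
n(e⁻) = 66640/96485 = 0.6907 mol; theoretically n(Au) = 0.6907/3 = 0.2302 mol, m_theo = 45.35 g.
At 85.4 % efficiency, m_actual = 0.854 × 45.35 = 38.7 g.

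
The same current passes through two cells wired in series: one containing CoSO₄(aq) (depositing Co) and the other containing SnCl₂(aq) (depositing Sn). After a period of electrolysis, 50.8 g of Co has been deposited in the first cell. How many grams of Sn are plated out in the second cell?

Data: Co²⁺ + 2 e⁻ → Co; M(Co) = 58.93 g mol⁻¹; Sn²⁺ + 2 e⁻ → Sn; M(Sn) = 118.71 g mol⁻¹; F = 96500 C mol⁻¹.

102 g

n(Co) = 50.8 / 58.93 = 0.8620 mol.
Since Co²⁺ + 2 e⁻ → Co, n(e⁻) passed = 2 × 0.8620 = 1.724 mol.
Cells in series carry the same charge, so the same 1.724 mol of electrons passes through cell 2.
Sn²⁺ + 2 e⁻ → Sn, so n(Sn) = 1.724 / 2 = 0.8620 mol.
m(Sn) = 0.8620 × 118.71 = 102 g.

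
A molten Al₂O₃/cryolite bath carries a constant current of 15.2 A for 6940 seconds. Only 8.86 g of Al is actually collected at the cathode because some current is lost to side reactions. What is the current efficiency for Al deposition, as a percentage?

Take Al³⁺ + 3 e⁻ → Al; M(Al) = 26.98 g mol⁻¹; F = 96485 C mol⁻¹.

Q = I·t = 15.20 × 6940.0 = 105500 C; n(e⁻) = 105500/96485 = 1.093 mol.
Theoretical n(Al) = n(e⁻)/3 = 0.3644 mol, i.e. m_theo = 0.3644 × 26.98 = 9.832 g.
Efficiency = m_actual / m_theo = 8.86 / 9.832 = 90.1 %.

90.1 %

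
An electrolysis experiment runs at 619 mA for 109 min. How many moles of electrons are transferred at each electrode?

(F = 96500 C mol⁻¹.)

Q = I·t = 0.6190 A × 6540.0 s = 4048 C.
n(e⁻) = Q/F = 4048 / 96500 = 0.0420 mol.

0.0420 mol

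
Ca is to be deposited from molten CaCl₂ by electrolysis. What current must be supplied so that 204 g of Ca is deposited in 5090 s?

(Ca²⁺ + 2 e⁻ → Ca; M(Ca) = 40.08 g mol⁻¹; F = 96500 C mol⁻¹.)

193 A

n(Ca) = 204 / 40.08 = 5.090 mol.
n(e⁻) = 2 × 5.090 = 10.18 mol.
Q = n(e⁻)·F = 10.18 × 96500 = 982300 C.
I = Q/t = 982300 / 5090.0 s = 193 A.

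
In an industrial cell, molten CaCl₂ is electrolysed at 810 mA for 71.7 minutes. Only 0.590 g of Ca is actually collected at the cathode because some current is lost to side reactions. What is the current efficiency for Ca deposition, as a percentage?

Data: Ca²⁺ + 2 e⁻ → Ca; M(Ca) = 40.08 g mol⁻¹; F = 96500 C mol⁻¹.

Q = I·t = 0.8100 × 4302.0 = 3485 C; n(e⁻) = 3485/96500 = 0.03611 mol.
Theoretical n(Ca) = n(e⁻)/2 = 0.01806 mol, i.e. m_theo = 0.01806 × 40.08 = 0.7236 g.
Efficiency = m_actual / m_theo = 0.590 / 0.7236 = 81.5 %.

81.5 %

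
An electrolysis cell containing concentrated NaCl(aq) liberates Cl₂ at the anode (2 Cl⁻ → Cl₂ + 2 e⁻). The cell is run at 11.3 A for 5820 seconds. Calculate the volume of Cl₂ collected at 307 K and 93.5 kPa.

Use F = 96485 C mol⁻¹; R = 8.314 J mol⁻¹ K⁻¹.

9.30 L

Q = I·t = 11.30 A × 5820.0 s = 65770 C.
n(e⁻) = Q/F = 65770 / 96485 = 0.6816 mol.
2 electrons are transferred per Cl₂ molecule, so n(Cl₂) = 0.6816 / 2 = 0.3408 mol.
V = nRT/P = (0.3408 × 8.314 × 307) / (93.5 × 10³ Pa) = 0.00930 m³ = 9.30 L.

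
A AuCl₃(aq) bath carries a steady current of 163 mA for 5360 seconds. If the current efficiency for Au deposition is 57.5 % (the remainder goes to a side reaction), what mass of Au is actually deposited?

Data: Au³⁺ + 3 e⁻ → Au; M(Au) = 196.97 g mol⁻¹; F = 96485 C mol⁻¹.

0.342 g

Q = I·t = 0.1630 × 5360.0 = 873.7 C.
n(e⁻) = 873.7/96485 = 0.009055 mol; theoretically n(Au) = 0.009055/3 = 0.003018 mol, m_theo = 0.5945 g.
At 57.5 % efficiency, m_actual = 0.575 × 0.5945 = 0.342 g.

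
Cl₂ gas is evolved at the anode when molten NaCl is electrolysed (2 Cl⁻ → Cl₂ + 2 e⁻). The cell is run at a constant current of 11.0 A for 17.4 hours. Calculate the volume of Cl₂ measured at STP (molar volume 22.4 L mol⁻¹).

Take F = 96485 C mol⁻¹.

80.0 L

Q = I·t = 11.00 A × 62640 s = 689000 C.
n(e⁻) = Q/F = 689000 / 96485 = 7.141 mol.
2 electrons are transferred per Cl₂ molecule, so n(Cl₂) = 7.141 / 2 = 3.571 mol.
V = n × V_m = 3.571 × 22.4 = 80.0 L.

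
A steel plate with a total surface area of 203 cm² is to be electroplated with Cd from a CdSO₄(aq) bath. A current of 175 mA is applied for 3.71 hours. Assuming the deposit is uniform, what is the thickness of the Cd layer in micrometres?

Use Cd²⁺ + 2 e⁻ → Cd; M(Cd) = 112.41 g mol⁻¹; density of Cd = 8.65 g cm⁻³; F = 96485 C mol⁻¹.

Q = I·t = 0.1750 × 13356 = 2337 C; n(e⁻) = 0.02422 mol.
n(Cd) = n(e⁻)/2 = 0.01211 mol, so m = 0.01211 × 112.41 = 1.362 g.
Volume = m/ρ = 1.362 / 8.65 = 0.1574 cm³.
Thickness = V/A = 0.1574 / 203 = 7.75 × 10⁻⁴ cm = 7.75 μm.

7.75 μm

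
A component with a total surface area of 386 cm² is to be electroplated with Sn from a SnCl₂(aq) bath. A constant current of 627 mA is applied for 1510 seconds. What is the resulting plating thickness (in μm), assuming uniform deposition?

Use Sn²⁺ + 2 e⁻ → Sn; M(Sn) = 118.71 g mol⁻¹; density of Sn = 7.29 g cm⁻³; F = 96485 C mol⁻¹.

Q = I·t = 0.6270 × 1510.0 = 946.8 C; n(e⁻) = 0.009813 mol.
n(Sn) = n(e⁻)/2 = 0.004906 mol, so m = 0.004906 × 118.71 = 0.5824 g.
Volume = m/ρ = 0.5824 / 7.29 = 0.07989 cm³.
Thickness = V/A = 0.07989 / 386 = 2.07 × 10⁻⁴ cm = 2.07 μm.

2.07 μm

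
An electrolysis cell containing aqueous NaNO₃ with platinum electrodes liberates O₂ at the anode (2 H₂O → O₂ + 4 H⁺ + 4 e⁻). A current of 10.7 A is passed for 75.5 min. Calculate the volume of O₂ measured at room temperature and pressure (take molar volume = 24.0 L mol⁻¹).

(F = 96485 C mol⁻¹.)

Q = I·t = 10.70 A × 4530.0 s = 48470 C.
n(e⁻) = Q/F = 48470 / 96485 = 0.5024 mol.
4 electrons are transferred per O₂ molecule, so n(O₂) = 0.5024 / 4 = 0.1256 mol.
V = n × V_m = 0.1256 × 24.0 = 3.01 L.

3.01 L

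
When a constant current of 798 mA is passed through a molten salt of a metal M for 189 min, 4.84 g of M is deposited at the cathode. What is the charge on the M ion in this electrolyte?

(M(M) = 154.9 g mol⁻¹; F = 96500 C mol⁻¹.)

+3

Q = I·t = 0.7980 A × 11340 s = 9049 C, so n(e⁻) = 9049/96500 = 0.09378 mol.
n(M) deposited = 4.84 / 154.9 = 0.03125 mol.
Electrons per atom = n(e⁻)/n(M) = 0.09378 / 0.03125 = 3.00 ≈ 3, so the ion is M³⁺.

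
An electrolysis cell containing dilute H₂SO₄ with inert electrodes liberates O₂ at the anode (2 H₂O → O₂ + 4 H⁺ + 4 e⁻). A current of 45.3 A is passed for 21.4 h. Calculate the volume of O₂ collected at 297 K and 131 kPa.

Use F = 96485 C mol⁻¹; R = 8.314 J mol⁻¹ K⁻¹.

170 L

Q = I·t = 45.30 A × 77040 s = 3490000 C.
n(e⁻) = Q/F = 3490000 / 96485 = 36.17 mol.
4 electrons are transferred per O₂ molecule, so n(O₂) = 36.17 / 4 = 9.043 mol.
V = nRT/P = (9.043 × 8.314 × 297) / (131 × 10³ Pa) = 0.170 m³ = 170 L.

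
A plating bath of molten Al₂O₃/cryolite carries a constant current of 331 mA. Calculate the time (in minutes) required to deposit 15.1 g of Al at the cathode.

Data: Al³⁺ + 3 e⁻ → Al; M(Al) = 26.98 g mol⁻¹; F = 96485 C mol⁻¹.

8160 min

n(Al) = m/M = 15.1 / 26.98 = 0.5597 mol.
Each Al atom requires 3 electrons, so n(e⁻) = 3 × 0.5597 = 1.679 mol.
Q = n(e⁻)·F = 1.679 × 96485 = 162000 C.
t = Q/I = 162000 / 0.3310 A = 489400 s = 8160 min.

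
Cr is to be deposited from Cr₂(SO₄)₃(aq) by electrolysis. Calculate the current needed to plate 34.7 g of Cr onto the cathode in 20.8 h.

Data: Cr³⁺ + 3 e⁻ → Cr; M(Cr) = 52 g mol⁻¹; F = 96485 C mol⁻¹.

n(Cr) = 34.7 / 52 = 0.6673 mol.
n(e⁻) = 3 × 0.6673 = 2.002 mol.
Q = n(e⁻)·F = 2.002 × 96485 = 193200 C.
I = Q/t = 193200 / 74880 s = 2.58 A.

2.58 A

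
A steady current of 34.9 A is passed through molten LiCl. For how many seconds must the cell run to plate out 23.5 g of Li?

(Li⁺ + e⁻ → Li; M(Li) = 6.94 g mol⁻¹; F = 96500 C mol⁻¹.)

9360 s

n(Li) = m/M = 23.5 / 6.94 = 3.386 mol.
Each Li atom requires 1 electron, so n(e⁻) = 1 × 3.386 = 3.386 mol.
Q = n(e⁻)·F = 3.386 × 96500 = 326800 C.
t = Q/I = 326800 / 34.90 A = 9363 s.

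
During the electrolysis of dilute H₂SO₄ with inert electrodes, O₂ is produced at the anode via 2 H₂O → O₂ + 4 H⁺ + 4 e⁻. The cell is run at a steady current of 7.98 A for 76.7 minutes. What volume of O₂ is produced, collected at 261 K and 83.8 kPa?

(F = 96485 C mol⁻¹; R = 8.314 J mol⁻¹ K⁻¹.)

2.46 L

Q = I·t = 7.980 A × 4602.0 s = 36720 C.
n(e⁻) = Q/F = 36720 / 96485 = 0.3806 mol.
4 electrons are transferred per O₂ molecule, so n(O₂) = 0.3806 / 4 = 0.09515 mol.
V = nRT/P = (0.09515 × 8.314 × 261) / (83.8 × 10³ Pa) = 0.00246 m³ = 2.46 L.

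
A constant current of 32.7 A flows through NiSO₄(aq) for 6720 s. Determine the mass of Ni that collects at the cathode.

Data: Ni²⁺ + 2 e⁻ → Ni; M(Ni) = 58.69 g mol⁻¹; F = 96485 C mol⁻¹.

Q = I·t = 32.70 A × 6720.0 s = 219700 C.
n(e⁻) = Q/F = 219700 / 96485 = 2.277 mol.
Ni²⁺ + 2 e⁻ → Ni, so n(Ni) = n(e⁻)/2 = 1.139 mol.
m = n·M = 1.139 × 58.69 = 66.8 g.

66.8 g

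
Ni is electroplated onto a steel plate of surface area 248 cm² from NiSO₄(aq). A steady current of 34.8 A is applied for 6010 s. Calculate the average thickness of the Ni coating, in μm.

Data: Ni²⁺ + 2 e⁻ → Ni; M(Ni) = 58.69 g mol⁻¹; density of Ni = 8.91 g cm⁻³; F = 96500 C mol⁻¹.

Q = I·t = 34.80 × 6010.0 = 209100 C; n(e⁻) = 2.167 mol.
n(Ni) = n(e⁻)/2 = 1.084 mol, so m = 1.084 × 58.69 = 63.60 g.
Volume = m/ρ = 63.60 / 8.91 = 7.138 cm³.
Thickness = V/A = 7.138 / 248 = 0.0288 cm = 288 μm.

288 μm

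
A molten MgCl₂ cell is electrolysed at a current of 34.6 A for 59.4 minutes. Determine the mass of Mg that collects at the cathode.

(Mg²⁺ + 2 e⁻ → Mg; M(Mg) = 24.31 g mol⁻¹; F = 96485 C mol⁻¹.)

15.5 g

Q = I·t = 34.60 A × 3564.0 s = 123300 C.
n(e⁻) = Q/F = 123300 / 96485 = 1.278 mol.
Mg²⁺ + 2 e⁻ → Mg, so n(Mg) = n(e⁻)/2 = 0.6390 mol.
m = n·M = 0.6390 × 24.31 = 15.5 g.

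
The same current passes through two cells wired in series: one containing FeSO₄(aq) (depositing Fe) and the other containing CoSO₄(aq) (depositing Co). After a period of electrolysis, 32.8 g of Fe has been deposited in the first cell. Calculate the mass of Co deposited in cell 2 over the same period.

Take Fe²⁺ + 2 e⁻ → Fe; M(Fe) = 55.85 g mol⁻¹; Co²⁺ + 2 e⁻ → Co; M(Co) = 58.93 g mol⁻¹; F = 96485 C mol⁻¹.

34.6 g

n(Fe) = 32.8 / 55.85 = 0.5873 mol.
Since Fe²⁺ + 2 e⁻ → Fe, n(e⁻) passed = 2 × 0.5873 = 1.175 mol.
Cells in series carry the same charge, so the same 1.175 mol of electrons passes through cell 2.
Co²⁺ + 2 e⁻ → Co, so n(Co) = 1.175 / 2 = 0.5873 mol.
m(Co) = 0.5873 × 58.93 = 34.6 g.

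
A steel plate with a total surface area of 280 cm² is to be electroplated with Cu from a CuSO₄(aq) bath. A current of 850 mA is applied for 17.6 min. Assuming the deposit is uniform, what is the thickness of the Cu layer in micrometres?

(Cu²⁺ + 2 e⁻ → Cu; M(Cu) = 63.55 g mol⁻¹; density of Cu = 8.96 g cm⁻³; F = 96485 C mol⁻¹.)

1.18 μm

Q = I·t = 0.8500 × 1056.0 = 897.6 C; n(e⁻) = 0.009303 mol.
n(Cu) = n(e⁻)/2 = 0.004652 mol, so m = 0.004652 × 63.55 = 0.2956 g.
Volume = m/ρ = 0.2956 / 8.96 = 0.03299 cm³.
Thickness = V/A = 0.03299 / 280 = 1.18 × 10⁻⁴ cm = 1.18 μm.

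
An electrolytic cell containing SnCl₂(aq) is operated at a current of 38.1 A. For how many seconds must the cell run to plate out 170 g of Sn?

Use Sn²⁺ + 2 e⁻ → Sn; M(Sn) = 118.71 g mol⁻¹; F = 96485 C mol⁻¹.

n(Sn) = m/M = 170 / 118.71 = 1.432 mol.
Each Sn atom requires 2 electrons, so n(e⁻) = 2 × 1.432 = 2.864 mol.
Q = n(e⁻)·F = 2.864 × 96485 = 276300 C.
t = Q/I = 276300 / 38.10 A = 7253 s.

7250 s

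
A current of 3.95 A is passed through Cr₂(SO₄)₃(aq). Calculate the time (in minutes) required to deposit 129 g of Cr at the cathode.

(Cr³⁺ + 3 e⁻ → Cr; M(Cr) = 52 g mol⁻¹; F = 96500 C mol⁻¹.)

3030 min

n(Cr) = m/M = 129 / 52 = 2.481 mol.
Each Cr atom requires 3 electrons, so n(e⁻) = 3 × 2.481 = 7.442 mol.
Q = n(e⁻)·F = 7.442 × 96500 = 718200 C.
t = Q/I = 718200 / 3.950 A = 181800 s = 3030 min.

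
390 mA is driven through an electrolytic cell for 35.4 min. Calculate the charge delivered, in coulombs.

Q = I·t = 0.3900 A × 2124.0 s = 828 C.

828 C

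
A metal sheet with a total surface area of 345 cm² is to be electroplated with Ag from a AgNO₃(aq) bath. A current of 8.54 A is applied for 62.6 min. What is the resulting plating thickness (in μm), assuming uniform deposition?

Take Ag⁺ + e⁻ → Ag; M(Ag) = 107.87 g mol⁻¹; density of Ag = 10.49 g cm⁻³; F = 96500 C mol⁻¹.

Q = I·t = 8.540 × 3756.0 = 32080 C; n(e⁻) = 0.3324 mol.
n(Ag) = n(e⁻)/1 = 0.3324 mol, so m = 0.3324 × 107.87 = 35.86 g.
Volume = m/ρ = 35.86 / 10.49 = 3.418 cm³.
Thickness = V/A = 3.418 / 345 = 0.00991 cm = 99.1 μm.

99.1 μm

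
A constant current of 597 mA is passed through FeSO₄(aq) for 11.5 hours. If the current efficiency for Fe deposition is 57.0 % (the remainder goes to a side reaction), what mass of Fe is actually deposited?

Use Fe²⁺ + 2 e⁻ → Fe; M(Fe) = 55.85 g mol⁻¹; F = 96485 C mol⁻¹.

Q = I·t = 0.5970 × 41400 = 24720 C.
n(e⁻) = 24720/96485 = 0.2562 mol; theoretically n(Fe) = 0.2562/2 = 0.1281 mol, m_theo = 7.153 g.
At 57.0 % efficiency, m_actual = 0.570 × 7.153 = 4.08 g.

4.08 g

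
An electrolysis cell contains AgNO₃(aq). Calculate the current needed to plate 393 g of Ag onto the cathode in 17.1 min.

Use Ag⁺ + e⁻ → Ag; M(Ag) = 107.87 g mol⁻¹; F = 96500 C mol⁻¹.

343 A

n(Ag) = 393 / 107.87 = 3.643 mol.
n(e⁻) = 1 × 3.643 = 3.643 mol.
Q = n(e⁻)·F = 3.643 × 96500 = 351600 C.
I = Q/t = 351600 / 1026.0 s = 343 A.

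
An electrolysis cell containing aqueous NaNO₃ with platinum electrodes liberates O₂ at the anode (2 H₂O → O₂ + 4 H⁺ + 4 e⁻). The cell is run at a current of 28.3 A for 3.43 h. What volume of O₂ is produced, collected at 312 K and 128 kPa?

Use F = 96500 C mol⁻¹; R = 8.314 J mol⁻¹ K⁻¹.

18.3 L

Q = I·t = 28.30 A × 12348 s = 349400 C.
n(e⁻) = Q/F = 349400 / 96500 = 3.621 mol.
4 electrons are transferred per O₂ molecule, so n(O₂) = 3.621 / 4 = 0.9053 mol.
V = nRT/P = (0.9053 × 8.314 × 312) / (128 × 10³ Pa) = 0.0183 m³ = 18.3 L.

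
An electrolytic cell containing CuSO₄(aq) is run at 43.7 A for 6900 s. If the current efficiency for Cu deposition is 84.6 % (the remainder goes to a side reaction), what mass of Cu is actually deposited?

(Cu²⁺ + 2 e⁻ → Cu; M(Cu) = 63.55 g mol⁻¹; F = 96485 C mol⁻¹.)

Q = I·t = 43.70 × 6900.0 = 301500 C.
n(e⁻) = 301500/96485 = 3.125 mol; theoretically n(Cu) = 3.125/2 = 1.563 mol, m_theo = 99.30 g.
At 84.6 % efficiency, m_actual = 0.846 × 99.30 = 84.0 g.

84.0 g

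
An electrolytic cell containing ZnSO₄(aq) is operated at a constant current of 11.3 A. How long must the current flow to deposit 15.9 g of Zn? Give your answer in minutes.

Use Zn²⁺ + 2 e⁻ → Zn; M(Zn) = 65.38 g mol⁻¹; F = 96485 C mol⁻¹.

n(Zn) = m/M = 15.9 / 65.38 = 0.2432 mol.
Each Zn atom requires 2 electrons, so n(e⁻) = 2 × 0.2432 = 0.4864 mol.
Q = n(e⁻)·F = 0.4864 × 96485 = 46930 C.
t = Q/I = 46930 / 11.30 A = 4153 s = 69.2 min.

69.2 min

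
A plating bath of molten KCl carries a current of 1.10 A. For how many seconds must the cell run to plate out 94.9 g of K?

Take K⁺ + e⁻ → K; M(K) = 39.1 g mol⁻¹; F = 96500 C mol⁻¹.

2.13 × 10⁵ s

n(K) = m/M = 94.9 / 39.1 = 2.427 mol.
Each K atom requires 1 electron, so n(e⁻) = 1 × 2.427 = 2.427 mol.
Q = n(e⁻)·F = 2.427 × 96500 = 234200 C.
t = Q/I = 234200 / 1.100 A = 212900 s.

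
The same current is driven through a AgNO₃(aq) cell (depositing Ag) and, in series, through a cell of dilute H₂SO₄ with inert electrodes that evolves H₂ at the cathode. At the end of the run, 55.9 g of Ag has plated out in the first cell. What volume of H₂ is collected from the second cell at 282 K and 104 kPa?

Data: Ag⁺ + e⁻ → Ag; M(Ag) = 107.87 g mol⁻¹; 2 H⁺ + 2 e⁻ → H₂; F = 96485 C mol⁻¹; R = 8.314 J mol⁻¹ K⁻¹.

5.84 L

n(Ag) = 55.9 / 107.87 = 0.5182 mol, so n(e⁻) = 1 × 0.5182 = 0.5182 mol.
The cells are in series, so the same 0.5182 mol of electrons passes through the second cell.
2 H⁺ + 2 e⁻ → H₂ — 2 mol e⁻ per mol H₂, so n(H₂) = 0.5182/2 = 0.2591 mol.
V = nRT/P = (0.2591 × 8.314 × 282) / (104 × 10³) = 0.00584 m³ = 5.84 L.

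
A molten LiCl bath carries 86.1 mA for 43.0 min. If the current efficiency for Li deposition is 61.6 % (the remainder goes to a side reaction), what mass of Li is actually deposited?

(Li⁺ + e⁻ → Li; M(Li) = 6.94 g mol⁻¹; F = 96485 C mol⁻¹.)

0.00984 g

Q = I·t = 0.08610 × 2580.0 = 222.1 C.
n(e⁻) = 222.1/96485 = 0.002302 mol; theoretically n(Li) = 0.002302/1 = 0.002302 mol, m_theo = 0.01598 g.
At 61.6 % efficiency, m_actual = 0.616 × 0.01598 = 0.00984 g.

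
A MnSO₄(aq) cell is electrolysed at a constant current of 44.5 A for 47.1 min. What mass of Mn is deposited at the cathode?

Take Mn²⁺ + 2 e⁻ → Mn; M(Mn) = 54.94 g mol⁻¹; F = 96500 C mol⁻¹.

35.8 g

Q = I·t = 44.50 A × 2826.0 s = 125800 C.
n(e⁻) = Q/F = 125800 / 96500 = 1.303 mol.
Mn²⁺ + 2 e⁻ → Mn, so n(Mn) = n(e⁻)/2 = 0.6516 mol.
m = n·M = 0.6516 × 54.94 = 35.8 g.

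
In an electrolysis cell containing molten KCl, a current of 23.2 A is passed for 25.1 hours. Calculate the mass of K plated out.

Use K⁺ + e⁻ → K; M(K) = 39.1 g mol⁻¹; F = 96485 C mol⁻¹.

Q = I·t = 23.20 A × 90360 s = 2096000 C.
n(e⁻) = Q/F = 2096000 / 96485 = 21.73 mol.
K⁺ + e⁻ → K, so n(K) = n(e⁻)/1 = 21.73 mol.
m = n·M = 21.73 × 39.1 = 850 g.

850 g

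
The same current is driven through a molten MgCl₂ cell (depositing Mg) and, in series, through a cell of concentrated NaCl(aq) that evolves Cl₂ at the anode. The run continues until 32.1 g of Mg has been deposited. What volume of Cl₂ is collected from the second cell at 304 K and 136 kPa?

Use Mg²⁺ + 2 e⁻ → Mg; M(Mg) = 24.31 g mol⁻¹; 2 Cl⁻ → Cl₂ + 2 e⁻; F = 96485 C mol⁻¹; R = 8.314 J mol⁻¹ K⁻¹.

n(Mg) = 32.1 / 24.31 = 1.320 mol, so n(e⁻) = 2 × 1.320 = 2.641 mol.
The cells are in series, so the same 2.641 mol of electrons passes through the second cell.
2 Cl⁻ → Cl₂ + 2 e⁻ — 2 mol e⁻ per mol Cl₂, so n(Cl₂) = 2.641/2 = 1.320 mol.
V = nRT/P = (1.320 × 8.314 × 304) / (136 × 10³) = 0.0245 m³ = 24.5 L.

24.5 L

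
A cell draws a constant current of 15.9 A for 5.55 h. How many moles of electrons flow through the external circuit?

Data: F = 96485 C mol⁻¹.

3.29 mol

Q = I·t = 15.90 A × 19980 s = 317700 C.
n(e⁻) = Q/F = 317700 / 96485 = 3.29 mol.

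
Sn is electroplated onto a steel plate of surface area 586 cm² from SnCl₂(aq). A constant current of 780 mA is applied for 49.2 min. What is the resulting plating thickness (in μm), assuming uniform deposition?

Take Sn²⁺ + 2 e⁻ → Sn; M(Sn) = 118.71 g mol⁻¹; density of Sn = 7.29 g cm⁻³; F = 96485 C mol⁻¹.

3.32 μm

Q = I·t = 0.7800 × 2952.0 = 2303 C; n(e⁻) = 0.02386 mol.
n(Sn) = n(e⁻)/2 = 0.01193 mol, so m = 0.01193 × 118.71 = 1.416 g.
Volume = m/ρ = 1.416 / 7.29 = 0.1943 cm³.
Thickness = V/A = 0.1943 / 586 = 3.32 × 10⁻⁴ cm = 3.32 μm.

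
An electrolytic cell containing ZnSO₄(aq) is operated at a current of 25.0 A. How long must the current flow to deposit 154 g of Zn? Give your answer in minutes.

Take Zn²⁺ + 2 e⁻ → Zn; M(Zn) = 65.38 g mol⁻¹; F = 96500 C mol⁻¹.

n(Zn) = m/M = 154 / 65.38 = 2.355 mol.
Each Zn atom requires 2 electrons, so n(e⁻) = 2 × 2.355 = 4.711 mol.
Q = n(e⁻)·F = 4.711 × 96500 = 454600 C.
t = Q/I = 454600 / 25.00 A = 18180 s = 303 min.

303 min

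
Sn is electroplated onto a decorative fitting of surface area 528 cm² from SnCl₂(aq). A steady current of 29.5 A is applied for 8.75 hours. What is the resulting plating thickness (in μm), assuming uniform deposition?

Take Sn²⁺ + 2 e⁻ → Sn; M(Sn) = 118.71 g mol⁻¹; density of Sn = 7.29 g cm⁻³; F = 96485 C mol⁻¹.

1490 μm

Q = I·t = 29.50 × 31500 = 929200 C; n(e⁻) = 9.631 mol.
n(Sn) = n(e⁻)/2 = 4.816 mol, so m = 4.816 × 118.71 = 571.6 g.
Volume = m/ρ = 571.6 / 7.29 = 78.42 cm³.
Thickness = V/A = 78.42 / 528 = 0.149 cm = 1490 μm.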